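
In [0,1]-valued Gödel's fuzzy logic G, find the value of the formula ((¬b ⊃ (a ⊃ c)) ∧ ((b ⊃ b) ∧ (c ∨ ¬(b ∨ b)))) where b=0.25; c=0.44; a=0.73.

¬b: Gödel ¬ of 0.25 = 0 (operand ≠ 0)
(a ⊃ c): 0.73 > 0.44, so result = 0.44
(¬b ⊃ (a ⊃ c)): 0 ≤ 0.44, so result = 1
(b ⊃ b): 0.25 ≤ 0.25, so result = 1
(b ∨ b) = max(0.25, 0.25) = 0.25
¬(b ∨ b): Gödel ¬ of 0.25 = 0 (operand ≠ 0)
(c ∨ ¬(b ∨ b)) = max(0.44, 0) = 0.44
((b ⊃ b) ∧ (c ∨ ¬(b ∨ b))) = min(1, 0.44) = 0.44
((¬b ⊃ (a ⊃ c)) ∧ ((b ⊃ b) ∧ (c ∨ ¬(b ∨ b)))) = min(1, 0.44) = 0.44

0.44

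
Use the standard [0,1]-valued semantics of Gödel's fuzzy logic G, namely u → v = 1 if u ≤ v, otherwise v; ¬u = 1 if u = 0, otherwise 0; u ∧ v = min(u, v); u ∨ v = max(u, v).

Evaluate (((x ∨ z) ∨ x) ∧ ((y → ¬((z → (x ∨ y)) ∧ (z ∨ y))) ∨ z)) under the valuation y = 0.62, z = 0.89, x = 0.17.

0.89

(x ∨ z) = max(0.17, 0.89) = 0.89
((x ∨ z) ∨ x) = max(0.89, 0.17) = 0.89
(x ∨ y) = max(0.17, 0.62) = 0.62
(z → (x ∨ y)): 0.89 > 0.62, so result = 0.62
(z ∨ y) = max(0.89, 0.62) = 0.89
((z → (x ∨ y)) ∧ (z ∨ y)) = min(0.62, 0.89) = 0.62
¬((z → (x ∨ y)) ∧ (z ∨ y)): Gödel ¬ of 0.62 = 0 (operand ≠ 0)
(y → ¬((z → (x ∨ y)) ∧ (z ∨ y))): 0.62 > 0, so result = 0
((y → ¬((z → (x ∨ y)) ∧ (z ∨ y))) ∨ z) = max(0, 0.89) = 0.89
(((x ∨ z) ∨ x) ∧ ((y → ¬((z → (x ∨ y)) ∧ (z ∨ y))) ∨ z)) = min(0.89, 0.89) = 0.89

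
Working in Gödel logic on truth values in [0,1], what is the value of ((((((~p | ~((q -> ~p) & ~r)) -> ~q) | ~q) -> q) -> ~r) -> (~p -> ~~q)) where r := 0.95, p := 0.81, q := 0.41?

1.00

~p: Gödel ¬ of 0.81 = 0 (operand ≠ 0)
~p: Gödel ¬ of 0.81 = 0 (operand ≠ 0)
(q -> ~p): 0.41 > 0, so result = 0
~r: Gödel ¬ of 0.95 = 0 (operand ≠ 0)
((q -> ~p) & ~r) = min(0, 0) = 0
~((q -> ~p) & ~r): Gödel ¬ of 0 = 1 (operand is 0)
(~p | ~((q -> ~p) & ~r)) = max(0, 1) = 1
~q: Gödel ¬ of 0.41 = 0 (operand ≠ 0)
((~p | ~((q -> ~p) & ~r)) -> ~q): 1 > 0, so result = 0
~q: Gödel ¬ of 0.41 = 0 (operand ≠ 0)
(((~p | ~((q -> ~p) & ~r)) -> ~q) | ~q) = max(0, 0) = 0
((((~p | ~((q -> ~p) & ~r)) -> ~q) | ~q) -> q): 0 ≤ 0.41, so result = 1
~r: Gödel ¬ of 0.95 = 0 (operand ≠ 0)
(((((~p | ~((q -> ~p) & ~r)) -> ~q) | ~q) -> q) -> ~r): 1 > 0, so result = 0
~p: Gödel ¬ of 0.81 = 0 (operand ≠ 0)
~q: Gödel ¬ of 0.41 = 0 (operand ≠ 0)
~~q: Gödel ¬ of 0 = 1 (operand is 0)
(~p -> ~~q): 0 ≤ 1, so result = 1
((((((~p | ~((q -> ~p) & ~r)) -> ~q) | ~q) -> q) -> ~r) -> (~p -> ~~q)): 0 ≤ 1, so result = 1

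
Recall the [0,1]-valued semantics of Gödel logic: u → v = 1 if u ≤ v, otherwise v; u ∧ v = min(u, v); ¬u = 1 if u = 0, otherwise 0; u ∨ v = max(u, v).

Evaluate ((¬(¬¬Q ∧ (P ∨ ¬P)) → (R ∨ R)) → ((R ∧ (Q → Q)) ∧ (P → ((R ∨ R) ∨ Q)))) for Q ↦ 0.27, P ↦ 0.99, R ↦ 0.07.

¬Q: Gödel ¬ of 0.27 = 0 (operand ≠ 0)
¬¬Q: Gödel ¬ of 0 = 1 (operand is 0)
¬P: Gödel ¬ of 0.99 = 0 (operand ≠ 0)
(P ∨ ¬P) = max(0.99, 0) = 0.99
(¬¬Q ∧ (P ∨ ¬P)) = min(1, 0.99) = 0.99
¬(¬¬Q ∧ (P ∨ ¬P)): Gödel ¬ of 0.99 = 0 (operand ≠ 0)
(R ∨ R) = max(0.07, 0.07) = 0.07
(¬(¬¬Q ∧ (P ∨ ¬P)) → (R ∨ R)): 0 ≤ 0.07, so result = 1
(Q → Q): 0.27 ≤ 0.27, so result = 1
(R ∧ (Q → Q)) = min(0.07, 1) = 0.07
(R ∨ R) = max(0.07, 0.07) = 0.07
((R ∨ R) ∨ Q) = max(0.07, 0.27) = 0.27
(P → ((R ∨ R) ∨ Q)): 0.99 > 0.27, so result = 0.27
((R ∧ (Q → Q)) ∧ (P → ((R ∨ R) ∨ Q))) = min(0.07, 0.27) = 0.07
((¬(¬¬Q ∧ (P ∨ ¬P)) → (R ∨ R)) → ((R ∧ (Q → Q)) ∧ (P → ((R ∨ R) ∨ Q)))): 1 > 0.07, so result = 0.07

0.07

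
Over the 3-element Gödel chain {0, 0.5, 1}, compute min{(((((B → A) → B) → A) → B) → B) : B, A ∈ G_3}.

0.50

The minimum is attained at B = 0.5, A = 0:
  (B → A): 0.5 > 0, so result = 0
  ((B → A) → B): 0 ≤ 0.5, so result = 1
  (((B → A) → B) → A): 1 > 0, so result = 0
  ((((B → A) → B) → A) → B): 0 ≤ 0.5, so result = 1
  (((((B → A) → B) → A) → B) → B): 1 > 0.5, so result = 0.5
Checking all 9 assignments confirms none give a value below 0.50.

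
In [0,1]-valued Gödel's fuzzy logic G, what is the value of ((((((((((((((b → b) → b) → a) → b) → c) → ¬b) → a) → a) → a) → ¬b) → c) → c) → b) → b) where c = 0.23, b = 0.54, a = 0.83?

0.54

(b → b): 0.54 ≤ 0.54, so result = 1
((b → b) → b): 1 > 0.54, so result = 0.54
(((b → b) → b) → a): 0.54 ≤ 0.83, so result = 1
((((b → b) → b) → a) → b): 1 > 0.54, so result = 0.54
(((((b → b) → b) → a) → b) → c): 0.54 > 0.23, so result = 0.23
¬b: Gödel ¬ of 0.54 = 0 (operand ≠ 0)
((((((b → b) → b) → a) → b) → c) → ¬b): 0.23 > 0, so result = 0
(((((((b → b) → b) → a) → b) → c) → ¬b) → a): 0 ≤ 0.83, so result = 1
((((((((b → b) → b) → a) → b) → c) → ¬b) → a) → a): 1 > 0.83, so result = 0.83
(((((((((b → b) → b) → a) → b) → c) → ¬b) → a) → a) → a): 0.83 ≤ 0.83, so result = 1
¬b: Gödel ¬ of 0.54 = 0 (operand ≠ 0)
((((((((((b → b) → b) → a) → b) → c) → ¬b) → a) → a) → a) → ¬b): 1 > 0, so result = 0
(((((((((((b → b) → b) → a) → b) → c) → ¬b) → a) → a) → a) → ¬b) → c): 0 ≤ 0.23, so result = 1
((((((((((((b → b) → b) → a) → b) → c) → ¬b) → a) → a) → a) → ¬b) → c) → c): 1 > 0.23, so result = 0.23
(((((((((((((b → b) → b) → a) → b) → c) → ¬b) → a) → a) → a) → ¬b) → c) → c) → b): 0.23 ≤ 0.54, so result = 1
((((((((((((((b → b) → b) → a) → b) → c) → ¬b) → a) → a) → a) → ¬b) → c) → c) → b) → b): 1 > 0.54, so result = 0.54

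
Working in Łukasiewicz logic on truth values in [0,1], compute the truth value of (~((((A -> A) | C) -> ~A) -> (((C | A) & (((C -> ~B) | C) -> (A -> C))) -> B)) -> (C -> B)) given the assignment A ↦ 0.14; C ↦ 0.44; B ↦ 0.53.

1.00

(A -> A): min(1, 1 − 0.14 + 0.14) = 1
((A -> A) | C) = max(1, 0.44) = 1
~A: Łukasiewicz ¬ gives 1 − 0.14 = 0.86
(((A -> A) | C) -> ~A): min(1, 1 − 1 + 0.86) = 0.86
(C | A) = max(0.44, 0.14) = 0.44
~B: Łukasiewicz ¬ gives 1 − 0.53 = 0.47
(C -> ~B): min(1, 1 − 0.44 + 0.47) = 1
((C -> ~B) | C) = max(1, 0.44) = 1
(A -> C): min(1, 1 − 0.14 + 0.44) = 1
(((C -> ~B) | C) -> (A -> C)): min(1, 1 − 1 + 1) = 1
((C | A) & (((C -> ~B) | C) -> (A -> C))) = min(0.44, 1) = 0.44
(((C | A) & (((C -> ~B) | C) -> (A -> C))) -> B): min(1, 1 − 0.44 + 0.53) = 1
((((A -> A) | C) -> ~A) -> (((C | A) & (((C -> ~B) | C) -> (A -> C))) -> B)): min(1, 1 − 0.86 + 1) = 1
~((((A -> A) | C) -> ~A) -> (((C | A) & (((C -> ~B) | C) -> (A -> C))) -> B)): Łukasiewicz ¬ gives 1 − 1 = 0
(C -> B): min(1, 1 − 0.44 + 0.53) = 1
(~((((A -> A) | C) -> ~A) -> (((C | A) & (((C -> ~B) | C) -> (A -> C))) -> B)) -> (C -> B)): min(1, 1 − 0 + 1) = 1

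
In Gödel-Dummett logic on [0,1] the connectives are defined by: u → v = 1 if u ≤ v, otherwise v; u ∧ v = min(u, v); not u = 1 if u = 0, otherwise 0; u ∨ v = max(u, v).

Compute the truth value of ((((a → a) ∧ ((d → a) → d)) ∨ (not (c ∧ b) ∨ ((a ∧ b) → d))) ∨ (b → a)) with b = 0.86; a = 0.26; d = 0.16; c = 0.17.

(a → a): 0.26 ≤ 0.26, so result = 1
(d → a): 0.16 ≤ 0.26, so result = 1
((d → a) → d): 1 > 0.16, so result = 0.16
((a → a) ∧ ((d → a) → d)) = min(1, 0.16) = 0.16
(c ∧ b) = min(0.17, 0.86) = 0.17
not (c ∧ b): Gödel ¬ of 0.17 = 0 (operand ≠ 0)
(a ∧ b) = min(0.26, 0.86) = 0.26
((a ∧ b) → d): 0.26 > 0.16, so result = 0.16
(not (c ∧ b) ∨ ((a ∧ b) → d)) = max(0, 0.16) = 0.16
(((a → a) ∧ ((d → a) → d)) ∨ (not (c ∧ b) ∨ ((a ∧ b) → d))) = max(0.16, 0.16) = 0.16
(b → a): 0.86 > 0.26, so result = 0.26
((((a → a) ∧ ((d → a) → d)) ∨ (not (c ∧ b) ∨ ((a ∧ b) → d))) ∨ (b → a)) = max(0.16, 0.26) = 0.26

0.26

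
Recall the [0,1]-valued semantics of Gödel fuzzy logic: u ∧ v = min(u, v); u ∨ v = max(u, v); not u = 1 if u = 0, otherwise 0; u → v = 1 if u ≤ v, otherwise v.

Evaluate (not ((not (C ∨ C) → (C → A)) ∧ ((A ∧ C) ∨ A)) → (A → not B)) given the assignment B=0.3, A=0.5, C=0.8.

1.00

(C ∨ C) = max(0.8, 0.8) = 0.8
not (C ∨ C): Gödel ¬ of 0.8 = 0 (operand ≠ 0)
(C → A): 0.8 > 0.5, so result = 0.5
(not (C ∨ C) → (C → A)): 0 ≤ 0.5, so result = 1
(A ∧ C) = min(0.5, 0.8) = 0.5
((A ∧ C) ∨ A) = max(0.5, 0.5) = 0.5
((not (C ∨ C) → (C → A)) ∧ ((A ∧ C) ∨ A)) = min(1, 0.5) = 0.5
not ((not (C ∨ C) → (C → A)) ∧ ((A ∧ C) ∨ A)): Gödel ¬ of 0.5 = 0 (operand ≠ 0)
not B: Gödel ¬ of 0.3 = 0 (operand ≠ 0)
(A → not B): 0.5 > 0, so result = 0
(not ((not (C ∨ C) → (C → A)) ∧ ((A ∧ C) ∨ A)) → (A → not B)): 0 ≤ 0, so result = 1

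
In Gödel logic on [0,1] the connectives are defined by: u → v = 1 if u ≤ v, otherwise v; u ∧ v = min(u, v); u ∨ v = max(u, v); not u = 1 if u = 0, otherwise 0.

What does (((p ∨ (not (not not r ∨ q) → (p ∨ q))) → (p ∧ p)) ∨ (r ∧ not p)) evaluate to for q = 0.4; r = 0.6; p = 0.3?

not r: Gödel ¬ of 0.6 = 0 (operand ≠ 0)
not not r: Gödel ¬ of 0 = 1 (operand is 0)
(not not r ∨ q) = max(1, 0.4) = 1
not (not not r ∨ q): Gödel ¬ of 1 = 0 (operand ≠ 0)
(p ∨ q) = max(0.3, 0.4) = 0.4
(not (not not r ∨ q) → (p ∨ q)): 0 ≤ 0.4, so result = 1
(p ∨ (not (not not r ∨ q) → (p ∨ q))) = max(0.3, 1) = 1
(p ∧ p) = min(0.3, 0.3) = 0.3
((p ∨ (not (not not r ∨ q) → (p ∨ q))) → (p ∧ p)): 1 > 0.3, so result = 0.3
not p: Gödel ¬ of 0.3 = 0 (operand ≠ 0)
(r ∧ not p) = min(0.6, 0) = 0
(((p ∨ (not (not not r ∨ q) → (p ∨ q))) → (p ∧ p)) ∨ (r ∧ not p)) = max(0.3, 0) = 0.3

0.30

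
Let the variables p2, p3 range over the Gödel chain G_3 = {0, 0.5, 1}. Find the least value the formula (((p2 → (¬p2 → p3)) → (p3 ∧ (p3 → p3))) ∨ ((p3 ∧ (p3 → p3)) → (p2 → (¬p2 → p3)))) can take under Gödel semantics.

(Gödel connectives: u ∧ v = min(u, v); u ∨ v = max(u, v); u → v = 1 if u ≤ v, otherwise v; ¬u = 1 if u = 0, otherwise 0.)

Every assignment gives 1. For instance at p2 = 0, p3 = 0:
  ¬p2: Gödel ¬ of 0 = 1 (operand is 0)
  (¬p2 → p3): 1 > 0, so result = 0
  (p2 → (¬p2 → p3)): 0 ≤ 0, so result = 1
  (p3 → p3): 0 ≤ 0, so result = 1
  (p3 ∧ (p3 → p3)) = min(0, 1) = 0
  ((p2 → (¬p2 → p3)) → (p3 ∧ (p3 → p3))): 1 > 0, so result = 0
  (p3 → p3): 0 ≤ 0, so result = 1
  (p3 ∧ (p3 → p3)) = min(0, 1) = 0
  ¬p2: Gödel ¬ of 0 = 1 (operand is 0)
  (¬p2 → p3): 1 > 0, so result = 0
  (p2 → (¬p2 → p3)): 0 ≤ 0, so result = 1
  ((p3 ∧ (p3 → p3)) → (p2 → (¬p2 → p3))): 0 ≤ 1, so result = 1
  (((p2 → (¬p2 → p3)) → (p3 ∧ (p3 → p3))) ∨ ((p3 ∧ (p3 → p3)) → (p2 → (¬p2 → p3)))) = max(0, 1) = 1
All 9 assignments give value 1 — the formula is a G_3-tautology.

1.00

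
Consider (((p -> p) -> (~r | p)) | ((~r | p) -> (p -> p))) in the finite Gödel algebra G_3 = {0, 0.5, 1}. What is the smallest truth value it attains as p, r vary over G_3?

1.00

Every assignment gives 1. For instance at p = 0, r = 0:
  (p -> p): 0 ≤ 0, so result = 1
  ~r: Gödel ¬ of 0 = 1 (operand is 0)
  (~r | p) = max(1, 0) = 1
  ((p -> p) -> (~r | p)): 1 ≤ 1, so result = 1
  ~r: Gödel ¬ of 0 = 1 (operand is 0)
  (~r | p) = max(1, 0) = 1
  (p -> p): 0 ≤ 0, so result = 1
  ((~r | p) -> (p -> p)): 1 ≤ 1, so result = 1
  (((p -> p) -> (~r | p)) | ((~r | p) -> (p -> p))) = max(1, 1) = 1
All 9 assignments give value 1 — the formula is a G_3-tautology.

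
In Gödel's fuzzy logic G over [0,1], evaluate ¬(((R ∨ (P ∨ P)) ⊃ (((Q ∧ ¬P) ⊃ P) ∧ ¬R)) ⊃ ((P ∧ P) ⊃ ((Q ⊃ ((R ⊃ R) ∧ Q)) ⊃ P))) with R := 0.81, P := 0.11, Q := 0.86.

(P ∨ P) = max(0.11, 0.11) = 0.11
(R ∨ (P ∨ P)) = max(0.81, 0.11) = 0.81
¬P: Gödel ¬ of 0.11 = 0 (operand ≠ 0)
(Q ∧ ¬P) = min(0.86, 0) = 0
((Q ∧ ¬P) ⊃ P): 0 ≤ 0.11, so result = 1
¬R: Gödel ¬ of 0.81 = 0 (operand ≠ 0)
(((Q ∧ ¬P) ⊃ P) ∧ ¬R) = min(1, 0) = 0
((R ∨ (P ∨ P)) ⊃ (((Q ∧ ¬P) ⊃ P) ∧ ¬R)): 0.81 > 0, so result = 0
(P ∧ P) = min(0.11, 0.11) = 0.11
(R ⊃ R): 0.81 ≤ 0.81, so result = 1
((R ⊃ R) ∧ Q) = min(1, 0.86) = 0.86
(Q ⊃ ((R ⊃ R) ∧ Q)): 0.86 ≤ 0.86, so result = 1
((Q ⊃ ((R ⊃ R) ∧ Q)) ⊃ P): 1 > 0.11, so result = 0.11
((P ∧ P) ⊃ ((Q ⊃ ((R ⊃ R) ∧ Q)) ⊃ P)): 0.11 ≤ 0.11, so result = 1
(((R ∨ (P ∨ P)) ⊃ (((Q ∧ ¬P) ⊃ P) ∧ ¬R)) ⊃ ((P ∧ P) ⊃ ((Q ⊃ ((R ⊃ R) ∧ Q)) ⊃ P))): 0 ≤ 1, so result = 1
¬(((R ∨ (P ∨ P)) ⊃ (((Q ∧ ¬P) ⊃ P) ∧ ¬R)) ⊃ ((P ∧ P) ⊃ ((Q ⊃ ((R ⊃ R) ∧ Q)) ⊃ P))): Gödel ¬ of 1 = 0 (operand ≠ 0)

0.00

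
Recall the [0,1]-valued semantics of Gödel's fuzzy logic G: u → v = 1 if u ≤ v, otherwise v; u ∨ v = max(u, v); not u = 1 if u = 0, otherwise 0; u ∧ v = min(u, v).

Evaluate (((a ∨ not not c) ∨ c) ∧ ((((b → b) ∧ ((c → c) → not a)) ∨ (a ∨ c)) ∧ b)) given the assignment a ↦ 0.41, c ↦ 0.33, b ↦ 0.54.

not c: Gödel ¬ of 0.33 = 0 (operand ≠ 0)
not not c: Gödel ¬ of 0 = 1 (operand is 0)
(a ∨ not not c) = max(0.41, 1) = 1
((a ∨ not not c) ∨ c) = max(1, 0.33) = 1
(b → b): 0.54 ≤ 0.54, so result = 1
(c → c): 0.33 ≤ 0.33, so result = 1
not a: Gödel ¬ of 0.41 = 0 (operand ≠ 0)
((c → c) → not a): 1 > 0, so result = 0
((b → b) ∧ ((c → c) → not a)) = min(1, 0) = 0
(a ∨ c) = max(0.41, 0.33) = 0.41
(((b → b) ∧ ((c → c) → not a)) ∨ (a ∨ c)) = max(0, 0.41) = 0.41
((((b → b) ∧ ((c → c) → not a)) ∨ (a ∨ c)) ∧ b) = min(0.41, 0.54) = 0.41
(((a ∨ not not c) ∨ c) ∧ ((((b → b) ∧ ((c → c) → not a)) ∨ (a ∨ c)) ∧ b)) = min(1, 0.41) = 0.41

0.41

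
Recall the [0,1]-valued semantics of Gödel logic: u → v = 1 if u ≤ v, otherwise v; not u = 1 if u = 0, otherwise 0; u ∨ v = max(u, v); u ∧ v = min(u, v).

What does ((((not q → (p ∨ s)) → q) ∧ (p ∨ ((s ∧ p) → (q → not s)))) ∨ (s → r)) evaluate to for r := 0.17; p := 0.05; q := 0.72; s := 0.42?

0.17

not q: Gödel ¬ of 0.72 = 0 (operand ≠ 0)
(p ∨ s) = max(0.05, 0.42) = 0.42
(not q → (p ∨ s)): 0 ≤ 0.42, so result = 1
((not q → (p ∨ s)) → q): 1 > 0.72, so result = 0.72
(s ∧ p) = min(0.42, 0.05) = 0.05
not s: Gödel ¬ of 0.42 = 0 (operand ≠ 0)
(q → not s): 0.72 > 0, so result = 0
((s ∧ p) → (q → not s)): 0.05 > 0, so result = 0
(p ∨ ((s ∧ p) → (q → not s))) = max(0.05, 0) = 0.05
(((not q → (p ∨ s)) → q) ∧ (p ∨ ((s ∧ p) → (q → not s)))) = min(0.72, 0.05) = 0.05
(s → r): 0.42 > 0.17, so result = 0.17
((((not q → (p ∨ s)) → q) ∧ (p ∨ ((s ∧ p) → (q → not s)))) ∨ (s → r)) = max(0.05, 0.17) = 0.17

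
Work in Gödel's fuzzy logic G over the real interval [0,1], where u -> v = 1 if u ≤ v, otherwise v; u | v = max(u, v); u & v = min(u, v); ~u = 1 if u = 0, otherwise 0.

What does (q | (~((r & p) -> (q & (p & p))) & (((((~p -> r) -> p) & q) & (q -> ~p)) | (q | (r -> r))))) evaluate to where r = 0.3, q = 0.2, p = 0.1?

(r & p) = min(0.3, 0.1) = 0.1
(p & p) = min(0.1, 0.1) = 0.1
(q & (p & p)) = min(0.2, 0.1) = 0.1
((r & p) -> (q & (p & p))): 0.1 ≤ 0.1, so result = 1
~((r & p) -> (q & (p & p))): Gödel ¬ of 1 = 0 (operand ≠ 0)
~p: Gödel ¬ of 0.1 = 0 (operand ≠ 0)
(~p -> r): 0 ≤ 0.3, so result = 1
((~p -> r) -> p): 1 > 0.1, so result = 0.1
(((~p -> r) -> p) & q) = min(0.1, 0.2) = 0.1
~p: Gödel ¬ of 0.1 = 0 (operand ≠ 0)
(q -> ~p): 0.2 > 0, so result = 0
((((~p -> r) -> p) & q) & (q -> ~p)) = min(0.1, 0) = 0
(r -> r): 0.3 ≤ 0.3, so result = 1
(q | (r -> r)) = max(0.2, 1) = 1
(((((~p -> r) -> p) & q) & (q -> ~p)) | (q | (r -> r))) = max(0, 1) = 1
(~((r & p) -> (q & (p & p))) & (((((~p -> r) -> p) & q) & (q -> ~p)) | (q | (r -> r)))) = min(0, 1) = 0
(q | (~((r & p) -> (q & (p & p))) & (((((~p -> r) -> p) & q) & (q -> ~p)) | (q | (r -> r))))) = max(0.2, 0) = 0.2

0.20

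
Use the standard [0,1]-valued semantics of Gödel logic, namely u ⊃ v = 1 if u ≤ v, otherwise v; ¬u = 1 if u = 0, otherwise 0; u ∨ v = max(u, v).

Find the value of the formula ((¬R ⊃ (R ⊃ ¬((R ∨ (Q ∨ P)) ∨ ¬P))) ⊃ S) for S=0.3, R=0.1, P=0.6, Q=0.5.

0.30

¬R: Gödel ¬ of 0.1 = 0 (operand ≠ 0)
(Q ∨ P) = max(0.5, 0.6) = 0.6
(R ∨ (Q ∨ P)) = max(0.1, 0.6) = 0.6
¬P: Gödel ¬ of 0.6 = 0 (operand ≠ 0)
((R ∨ (Q ∨ P)) ∨ ¬P) = max(0.6, 0) = 0.6
¬((R ∨ (Q ∨ P)) ∨ ¬P): Gödel ¬ of 0.6 = 0 (operand ≠ 0)
(R ⊃ ¬((R ∨ (Q ∨ P)) ∨ ¬P)): 0.1 > 0, so result = 0
(¬R ⊃ (R ⊃ ¬((R ∨ (Q ∨ P)) ∨ ¬P))): 0 ≤ 0, so result = 1
((¬R ⊃ (R ⊃ ¬((R ∨ (Q ∨ P)) ∨ ¬P))) ⊃ S): 1 > 0.3, so result = 0.3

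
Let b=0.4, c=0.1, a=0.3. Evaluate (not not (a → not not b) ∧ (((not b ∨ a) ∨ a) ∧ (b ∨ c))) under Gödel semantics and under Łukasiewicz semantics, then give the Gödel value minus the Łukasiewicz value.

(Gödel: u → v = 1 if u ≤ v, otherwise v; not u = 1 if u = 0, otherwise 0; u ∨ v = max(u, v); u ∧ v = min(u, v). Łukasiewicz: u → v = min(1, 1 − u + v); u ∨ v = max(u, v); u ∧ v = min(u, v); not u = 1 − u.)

-0.10

Gödel evaluation:
  not b: Gödel ¬ of 0.4 = 0 (operand ≠ 0)
  not not b: Gödel ¬ of 0 = 1 (operand is 0)
  (a → not not b): 0.3 ≤ 1, so result = 1
  not (a → not not b): Gödel ¬ of 1 = 0 (operand ≠ 0)
  not not (a → not not b): Gödel ¬ of 0 = 1 (operand is 0)
  not b: Gödel ¬ of 0.4 = 0 (operand ≠ 0)
  (not b ∨ a) = max(0, 0.3) = 0.3
  ((not b ∨ a) ∨ a) = max(0.3, 0.3) = 0.3
  (b ∨ c) = max(0.4, 0.1) = 0.4
  (((not b ∨ a) ∨ a) ∧ (b ∨ c)) = min(0.3, 0.4) = 0.3
  (not not (a → not not b) ∧ (((not b ∨ a) ∨ a) ∧ (b ∨ c))) = min(1, 0.3) = 0.3
  Gödel value = 0.3
Łukasiewicz evaluation:
  not b: Łukasiewicz ¬ gives 1 − 0.4 = 0.6
  not not b: Łukasiewicz ¬ gives 1 − 0.6 = 0.4
  (a → not not b): min(1, 1 − 0.3 + 0.4) = 1
  not (a → not not b): Łukasiewicz ¬ gives 1 − 1 = 0
  not not (a → not not b): Łukasiewicz ¬ gives 1 − 0 = 1
  not b: Łukasiewicz ¬ gives 1 − 0.4 = 0.6
  (not b ∨ a) = max(0.6, 0.3) = 0.6
  ((not b ∨ a) ∨ a) = max(0.6, 0.3) = 0.6
  (b ∨ c) = max(0.4, 0.1) = 0.4
  (((not b ∨ a) ∨ a) ∧ (b ∨ c)) = min(0.6, 0.4) = 0.4
  (not not (a → not not b) ∧ (((not b ∨ a) ∨ a) ∧ (b ∨ c))) = min(1, 0.4) = 0.4
  Łukasiewicz value = 0.4
Difference: 0.3 − 0.4 = -0.10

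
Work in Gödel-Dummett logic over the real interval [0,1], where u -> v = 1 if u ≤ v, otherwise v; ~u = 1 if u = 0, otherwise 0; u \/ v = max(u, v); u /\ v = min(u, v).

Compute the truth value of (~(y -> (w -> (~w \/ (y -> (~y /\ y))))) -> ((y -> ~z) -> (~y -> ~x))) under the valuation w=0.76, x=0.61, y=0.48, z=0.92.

1.00

~w: Gödel ¬ of 0.76 = 0 (operand ≠ 0)
~y: Gödel ¬ of 0.48 = 0 (operand ≠ 0)
(~y /\ y) = min(0, 0.48) = 0
(y -> (~y /\ y)): 0.48 > 0, so result = 0
(~w \/ (y -> (~y /\ y))) = max(0, 0) = 0
(w -> (~w \/ (y -> (~y /\ y)))): 0.76 > 0, so result = 0
(y -> (w -> (~w \/ (y -> (~y /\ y))))): 0.48 > 0, so result = 0
~(y -> (w -> (~w \/ (y -> (~y /\ y))))): Gödel ¬ of 0 = 1 (operand is 0)
~z: Gödel ¬ of 0.92 = 0 (operand ≠ 0)
(y -> ~z): 0.48 > 0, so result = 0
~y: Gödel ¬ of 0.48 = 0 (operand ≠ 0)
~x: Gödel ¬ of 0.61 = 0 (operand ≠ 0)
(~y -> ~x): 0 ≤ 0, so result = 1
((y -> ~z) -> (~y -> ~x)): 0 ≤ 1, so result = 1
(~(y -> (w -> (~w \/ (y -> (~y /\ y))))) -> ((y -> ~z) -> (~y -> ~x))): 1 ≤ 1, so result = 1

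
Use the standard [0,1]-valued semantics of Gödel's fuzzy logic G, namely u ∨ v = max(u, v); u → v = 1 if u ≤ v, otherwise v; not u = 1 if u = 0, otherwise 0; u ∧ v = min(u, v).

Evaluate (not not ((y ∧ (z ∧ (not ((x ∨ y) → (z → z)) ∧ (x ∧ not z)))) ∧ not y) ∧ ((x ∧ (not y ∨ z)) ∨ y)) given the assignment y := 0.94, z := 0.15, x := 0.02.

(x ∨ y) = max(0.02, 0.94) = 0.94
(z → z): 0.15 ≤ 0.15, so result = 1
((x ∨ y) → (z → z)): 0.94 ≤ 1, so result = 1
not ((x ∨ y) → (z → z)): Gödel ¬ of 1 = 0 (operand ≠ 0)
not z: Gödel ¬ of 0.15 = 0 (operand ≠ 0)
(x ∧ not z) = min(0.02, 0) = 0
(not ((x ∨ y) → (z → z)) ∧ (x ∧ not z)) = min(0, 0) = 0
(z ∧ (not ((x ∨ y) → (z → z)) ∧ (x ∧ not z))) = min(0.15, 0) = 0
(y ∧ (z ∧ (not ((x ∨ y) → (z → z)) ∧ (x ∧ not z)))) = min(0.94, 0) = 0
not y: Gödel ¬ of 0.94 = 0 (operand ≠ 0)
((y ∧ (z ∧ (not ((x ∨ y) → (z → z)) ∧ (x ∧ not z)))) ∧ not y) = min(0, 0) = 0
not ((y ∧ (z ∧ (not ((x ∨ y) → (z → z)) ∧ (x ∧ not z)))) ∧ not y): Gödel ¬ of 0 = 1 (operand is 0)
not not ((y ∧ (z ∧ (not ((x ∨ y) → (z → z)) ∧ (x ∧ not z)))) ∧ not y): Gödel ¬ of 1 = 0 (operand ≠ 0)
not y: Gödel ¬ of 0.94 = 0 (operand ≠ 0)
(not y ∨ z) = max(0, 0.15) = 0.15
(x ∧ (not y ∨ z)) = min(0.02, 0.15) = 0.02
((x ∧ (not y ∨ z)) ∨ y) = max(0.02, 0.94) = 0.94
(not not ((y ∧ (z ∧ (not ((x ∨ y) → (z → z)) ∧ (x ∧ not z)))) ∧ not y) ∧ ((x ∧ (not y ∨ z)) ∨ y)) = min(0, 0.94) = 0

0.00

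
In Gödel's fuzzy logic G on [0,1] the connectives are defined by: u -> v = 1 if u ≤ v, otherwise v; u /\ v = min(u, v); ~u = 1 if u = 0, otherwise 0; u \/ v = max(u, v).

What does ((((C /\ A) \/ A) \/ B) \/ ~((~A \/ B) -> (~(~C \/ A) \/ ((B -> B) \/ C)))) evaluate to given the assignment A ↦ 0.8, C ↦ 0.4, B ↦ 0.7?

(C /\ A) = min(0.4, 0.8) = 0.4
((C /\ A) \/ A) = max(0.4, 0.8) = 0.8
(((C /\ A) \/ A) \/ B) = max(0.8, 0.7) = 0.8
~A: Gödel ¬ of 0.8 = 0 (operand ≠ 0)
(~A \/ B) = max(0, 0.7) = 0.7
~C: Gödel ¬ of 0.4 = 0 (operand ≠ 0)
(~C \/ A) = max(0, 0.8) = 0.8
~(~C \/ A): Gödel ¬ of 0.8 = 0 (operand ≠ 0)
(B -> B): 0.7 ≤ 0.7, so result = 1
((B -> B) \/ C) = max(1, 0.4) = 1
(~(~C \/ A) \/ ((B -> B) \/ C)) = max(0, 1) = 1
((~A \/ B) -> (~(~C \/ A) \/ ((B -> B) \/ C))): 0.7 ≤ 1, so result = 1
~((~A \/ B) -> (~(~C \/ A) \/ ((B -> B) \/ C))): Gödel ¬ of 1 = 0 (operand ≠ 0)
((((C /\ A) \/ A) \/ B) \/ ~((~A \/ B) -> (~(~C \/ A) \/ ((B -> B) \/ C)))) = max(0.8, 0) = 0.8

0.80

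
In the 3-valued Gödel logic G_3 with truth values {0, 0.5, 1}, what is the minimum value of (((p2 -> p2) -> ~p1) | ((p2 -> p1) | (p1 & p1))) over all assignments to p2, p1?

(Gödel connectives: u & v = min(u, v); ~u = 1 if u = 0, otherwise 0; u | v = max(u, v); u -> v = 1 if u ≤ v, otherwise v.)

0.50

The minimum is attained at p2 = 1, p1 = 0.5:
  (p2 -> p2): 1 ≤ 1, so result = 1
  ~p1: Gödel ¬ of 0.5 = 0 (operand ≠ 0)
  ((p2 -> p2) -> ~p1): 1 > 0, so result = 0
  (p2 -> p1): 1 > 0.5, so result = 0.5
  (p1 & p1) = min(0.5, 0.5) = 0.5
  ((p2 -> p1) | (p1 & p1)) = max(0.5, 0.5) = 0.5
  (((p2 -> p2) -> ~p1) | ((p2 -> p1) | (p1 & p1))) = max(0, 0.5) = 0.5
Checking all 9 assignments confirms none give a value below 0.50.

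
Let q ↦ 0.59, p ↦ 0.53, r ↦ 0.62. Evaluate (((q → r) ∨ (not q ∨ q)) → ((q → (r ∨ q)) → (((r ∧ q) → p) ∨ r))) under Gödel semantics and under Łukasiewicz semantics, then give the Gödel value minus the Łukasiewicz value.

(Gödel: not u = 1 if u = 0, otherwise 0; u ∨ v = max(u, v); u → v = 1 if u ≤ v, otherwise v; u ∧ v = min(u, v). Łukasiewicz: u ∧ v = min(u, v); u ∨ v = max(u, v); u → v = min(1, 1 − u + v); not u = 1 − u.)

Gödel evaluation:
  (q → r): 0.59 ≤ 0.62, so result = 1
  not q: Gödel ¬ of 0.59 = 0 (operand ≠ 0)
  (not q ∨ q) = max(0, 0.59) = 0.59
  ((q → r) ∨ (not q ∨ q)) = max(1, 0.59) = 1
  (r ∨ q) = max(0.62, 0.59) = 0.62
  (q → (r ∨ q)): 0.59 ≤ 0.62, so result = 1
  (r ∧ q) = min(0.62, 0.59) = 0.59
  ((r ∧ q) → p): 0.59 > 0.53, so result = 0.53
  (((r ∧ q) → p) ∨ r) = max(0.53, 0.62) = 0.62
  ((q → (r ∨ q)) → (((r ∧ q) → p) ∨ r)): 1 > 0.62, so result = 0.62
  (((q → r) ∨ (not q ∨ q)) → ((q → (r ∨ q)) → (((r ∧ q) → p) ∨ r))): 1 > 0.62, so result = 0.62
  Gödel value = 0.62
Łukasiewicz evaluation:
  (q → r): min(1, 1 − 0.59 + 0.62) = 1
  not q: Łukasiewicz ¬ gives 1 − 0.59 = 0.41
  (not q ∨ q) = max(0.41, 0.59) = 0.59
  ((q → r) ∨ (not q ∨ q)) = max(1, 0.59) = 1
  (r ∨ q) = max(0.62, 0.59) = 0.62
  (q → (r ∨ q)): min(1, 1 − 0.59 + 0.62) = 1
  (r ∧ q) = min(0.62, 0.59) = 0.59
  ((r ∧ q) → p): min(1, 1 − 0.59 + 0.53) = 0.94
  (((r ∧ q) → p) ∨ r) = max(0.94, 0.62) = 0.94
  ((q → (r ∨ q)) → (((r ∧ q) → p) ∨ r)): min(1, 1 − 1 + 0.94) = 0.94
  (((q → r) ∨ (not q ∨ q)) → ((q → (r ∨ q)) → (((r ∧ q) → p) ∨ r))): min(1, 1 − 1 + 0.94) = 0.94
  Łukasiewicz value = 0.94
Difference: 0.62 − 0.94 = -0.32

-0.32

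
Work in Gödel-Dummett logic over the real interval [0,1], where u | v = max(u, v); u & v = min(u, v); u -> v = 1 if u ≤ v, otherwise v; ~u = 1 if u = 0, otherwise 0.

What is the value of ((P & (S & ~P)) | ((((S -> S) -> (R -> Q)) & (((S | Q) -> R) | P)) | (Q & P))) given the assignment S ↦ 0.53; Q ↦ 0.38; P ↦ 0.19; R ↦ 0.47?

~P: Gödel ¬ of 0.19 = 0 (operand ≠ 0)
(S & ~P) = min(0.53, 0) = 0
(P & (S & ~P)) = min(0.19, 0) = 0
(S -> S): 0.53 ≤ 0.53, so result = 1
(R -> Q): 0.47 > 0.38, so result = 0.38
((S -> S) -> (R -> Q)): 1 > 0.38, so result = 0.38
(S | Q) = max(0.53, 0.38) = 0.53
((S | Q) -> R): 0.53 > 0.47, so result = 0.47
(((S | Q) -> R) | P) = max(0.47, 0.19) = 0.47
(((S -> S) -> (R -> Q)) & (((S | Q) -> R) | P)) = min(0.38, 0.47) = 0.38
(Q & P) = min(0.38, 0.19) = 0.19
((((S -> S) -> (R -> Q)) & (((S | Q) -> R) | P)) | (Q & P)) = max(0.38, 0.19) = 0.38
((P & (S & ~P)) | ((((S -> S) -> (R -> Q)) & (((S | Q) -> R) | P)) | (Q & P))) = max(0, 0.38) = 0.38

0.38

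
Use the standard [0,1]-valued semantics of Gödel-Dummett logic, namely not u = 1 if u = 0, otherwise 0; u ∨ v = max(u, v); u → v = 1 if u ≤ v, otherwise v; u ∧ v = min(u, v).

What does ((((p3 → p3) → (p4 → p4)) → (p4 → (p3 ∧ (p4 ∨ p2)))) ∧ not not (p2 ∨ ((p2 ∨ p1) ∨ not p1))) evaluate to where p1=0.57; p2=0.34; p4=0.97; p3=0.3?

(p3 → p3): 0.3 ≤ 0.3, so result = 1
(p4 → p4): 0.97 ≤ 0.97, so result = 1
((p3 → p3) → (p4 → p4)): 1 ≤ 1, so result = 1
(p4 ∨ p2) = max(0.97, 0.34) = 0.97
(p3 ∧ (p4 ∨ p2)) = min(0.3, 0.97) = 0.3
(p4 → (p3 ∧ (p4 ∨ p2))): 0.97 > 0.3, so result = 0.3
(((p3 → p3) → (p4 → p4)) → (p4 → (p3 ∧ (p4 ∨ p2)))): 1 > 0.3, so result = 0.3
(p2 ∨ p1) = max(0.34, 0.57) = 0.57
not p1: Gödel ¬ of 0.57 = 0 (operand ≠ 0)
((p2 ∨ p1) ∨ not p1) = max(0.57, 0) = 0.57
(p2 ∨ ((p2 ∨ p1) ∨ not p1)) = max(0.34, 0.57) = 0.57
not (p2 ∨ ((p2 ∨ p1) ∨ not p1)): Gödel ¬ of 0.57 = 0 (operand ≠ 0)
not not (p2 ∨ ((p2 ∨ p1) ∨ not p1)): Gödel ¬ of 0 = 1 (operand is 0)
((((p3 → p3) → (p4 → p4)) → (p4 → (p3 ∧ (p4 ∨ p2)))) ∧ not not (p2 ∨ ((p2 ∨ p1) ∨ not p1))) = min(0.3, 1) = 0.3

0.30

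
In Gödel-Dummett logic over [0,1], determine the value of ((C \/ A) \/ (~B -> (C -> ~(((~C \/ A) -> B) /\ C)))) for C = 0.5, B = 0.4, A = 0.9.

(C \/ A) = max(0.5, 0.9) = 0.9
~B: Gödel ¬ of 0.4 = 0 (operand ≠ 0)
~C: Gödel ¬ of 0.5 = 0 (operand ≠ 0)
(~C \/ A) = max(0, 0.9) = 0.9
((~C \/ A) -> B): 0.9 > 0.4, so result = 0.4
(((~C \/ A) -> B) /\ C) = min(0.4, 0.5) = 0.4
~(((~C \/ A) -> B) /\ C): Gödel ¬ of 0.4 = 0 (operand ≠ 0)
(C -> ~(((~C \/ A) -> B) /\ C)): 0.5 > 0, so result = 0
(~B -> (C -> ~(((~C \/ A) -> B) /\ C))): 0 ≤ 0, so result = 1
((C \/ A) \/ (~B -> (C -> ~(((~C \/ A) -> B) /\ C)))) = max(0.9, 1) = 1

1.00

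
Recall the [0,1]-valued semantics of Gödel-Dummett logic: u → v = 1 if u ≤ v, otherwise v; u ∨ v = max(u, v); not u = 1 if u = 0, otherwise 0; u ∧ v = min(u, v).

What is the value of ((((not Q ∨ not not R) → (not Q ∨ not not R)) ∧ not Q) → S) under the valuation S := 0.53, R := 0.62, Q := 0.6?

1.00

not Q: Gödel ¬ of 0.6 = 0 (operand ≠ 0)
not R: Gödel ¬ of 0.62 = 0 (operand ≠ 0)
not not R: Gödel ¬ of 0 = 1 (operand is 0)
(not Q ∨ not not R) = max(0, 1) = 1
not Q: Gödel ¬ of 0.6 = 0 (operand ≠ 0)
not R: Gödel ¬ of 0.62 = 0 (operand ≠ 0)
not not R: Gödel ¬ of 0 = 1 (operand is 0)
(not Q ∨ not not R) = max(0, 1) = 1
((not Q ∨ not not R) → (not Q ∨ not not R)): 1 ≤ 1, so result = 1
not Q: Gödel ¬ of 0.6 = 0 (operand ≠ 0)
(((not Q ∨ not not R) → (not Q ∨ not not R)) ∧ not Q) = min(1, 0) = 0
((((not Q ∨ not not R) → (not Q ∨ not not R)) ∧ not Q) → S): 0 ≤ 0.53, so result = 1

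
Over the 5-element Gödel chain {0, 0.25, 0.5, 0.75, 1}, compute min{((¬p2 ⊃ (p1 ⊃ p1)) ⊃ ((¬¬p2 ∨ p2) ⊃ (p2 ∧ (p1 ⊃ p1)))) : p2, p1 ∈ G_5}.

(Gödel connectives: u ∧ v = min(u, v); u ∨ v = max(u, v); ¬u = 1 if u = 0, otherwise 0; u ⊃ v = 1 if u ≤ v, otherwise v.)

0.25

The minimum is attained at p2 = 0.25, p1 = 0:
  ¬p2: Gödel ¬ of 0.25 = 0 (operand ≠ 0)
  (p1 ⊃ p1): 0 ≤ 0, so result = 1
  (¬p2 ⊃ (p1 ⊃ p1)): 0 ≤ 1, so result = 1
  ¬p2: Gödel ¬ of 0.25 = 0 (operand ≠ 0)
  ¬¬p2: Gödel ¬ of 0 = 1 (operand is 0)
  (¬¬p2 ∨ p2) = max(1, 0.25) = 1
  (p1 ⊃ p1): 0 ≤ 0, so result = 1
  (p2 ∧ (p1 ⊃ p1)) = min(0.25, 1) = 0.25
  ((¬¬p2 ∨ p2) ⊃ (p2 ∧ (p1 ⊃ p1))): 1 > 0.25, so result = 0.25
  ((¬p2 ⊃ (p1 ⊃ p1)) ⊃ ((¬¬p2 ∨ p2) ⊃ (p2 ∧ (p1 ⊃ p1)))): 1 > 0.25, so result = 0.25
Checking all 25 assignments confirms none give a value below 0.25.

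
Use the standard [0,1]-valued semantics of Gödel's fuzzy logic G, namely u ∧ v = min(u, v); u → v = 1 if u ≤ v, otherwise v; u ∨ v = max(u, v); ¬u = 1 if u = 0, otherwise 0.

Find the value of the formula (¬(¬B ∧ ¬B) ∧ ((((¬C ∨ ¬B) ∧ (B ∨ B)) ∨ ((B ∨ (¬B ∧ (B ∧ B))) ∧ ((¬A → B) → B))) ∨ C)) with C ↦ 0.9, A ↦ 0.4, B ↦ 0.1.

0.90

¬B: Gödel ¬ of 0.1 = 0 (operand ≠ 0)
¬B: Gödel ¬ of 0.1 = 0 (operand ≠ 0)
(¬B ∧ ¬B) = min(0, 0) = 0
¬(¬B ∧ ¬B): Gödel ¬ of 0 = 1 (operand is 0)
¬C: Gödel ¬ of 0.9 = 0 (operand ≠ 0)
¬B: Gödel ¬ of 0.1 = 0 (operand ≠ 0)
(¬C ∨ ¬B) = max(0, 0) = 0
(B ∨ B) = max(0.1, 0.1) = 0.1
((¬C ∨ ¬B) ∧ (B ∨ B)) = min(0, 0.1) = 0
¬B: Gödel ¬ of 0.1 = 0 (operand ≠ 0)
(B ∧ B) = min(0.1, 0.1) = 0.1
(¬B ∧ (B ∧ B)) = min(0, 0.1) = 0
(B ∨ (¬B ∧ (B ∧ B))) = max(0.1, 0) = 0.1
¬A: Gödel ¬ of 0.4 = 0 (operand ≠ 0)
(¬A → B): 0 ≤ 0.1, so result = 1
((¬A → B) → B): 1 > 0.1, so result = 0.1
((B ∨ (¬B ∧ (B ∧ B))) ∧ ((¬A → B) → B)) = min(0.1, 0.1) = 0.1
(((¬C ∨ ¬B) ∧ (B ∨ B)) ∨ ((B ∨ (¬B ∧ (B ∧ B))) ∧ ((¬A → B) → B))) = max(0, 0.1) = 0.1
((((¬C ∨ ¬B) ∧ (B ∨ B)) ∨ ((B ∨ (¬B ∧ (B ∧ B))) ∧ ((¬A → B) → B))) ∨ C) = max(0.1, 0.9) = 0.9
(¬(¬B ∧ ¬B) ∧ ((((¬C ∨ ¬B) ∧ (B ∨ B)) ∨ ((B ∨ (¬B ∧ (B ∧ B))) ∧ ((¬A → B) → B))) ∨ C)) = min(1, 0.9) = 0.9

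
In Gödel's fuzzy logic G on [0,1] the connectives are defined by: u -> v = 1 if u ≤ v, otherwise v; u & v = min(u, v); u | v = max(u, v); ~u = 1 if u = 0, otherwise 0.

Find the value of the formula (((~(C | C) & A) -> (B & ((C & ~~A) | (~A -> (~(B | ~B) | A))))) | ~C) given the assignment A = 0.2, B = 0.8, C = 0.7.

1.00

(C | C) = max(0.7, 0.7) = 0.7
~(C | C): Gödel ¬ of 0.7 = 0 (operand ≠ 0)
(~(C | C) & A) = min(0, 0.2) = 0
~A: Gödel ¬ of 0.2 = 0 (operand ≠ 0)
~~A: Gödel ¬ of 0 = 1 (operand is 0)
(C & ~~A) = min(0.7, 1) = 0.7
~A: Gödel ¬ of 0.2 = 0 (operand ≠ 0)
~B: Gödel ¬ of 0.8 = 0 (operand ≠ 0)
(B | ~B) = max(0.8, 0) = 0.8
~(B | ~B): Gödel ¬ of 0.8 = 0 (operand ≠ 0)
(~(B | ~B) | A) = max(0, 0.2) = 0.2
(~A -> (~(B | ~B) | A)): 0 ≤ 0.2, so result = 1
((C & ~~A) | (~A -> (~(B | ~B) | A))) = max(0.7, 1) = 1
(B & ((C & ~~A) | (~A -> (~(B | ~B) | A)))) = min(0.8, 1) = 0.8
((~(C | C) & A) -> (B & ((C & ~~A) | (~A -> (~(B | ~B) | A))))): 0 ≤ 0.8, so result = 1
~C: Gödel ¬ of 0.7 = 0 (operand ≠ 0)
(((~(C | C) & A) -> (B & ((C & ~~A) | (~A -> (~(B | ~B) | A))))) | ~C) = max(1, 0) = 1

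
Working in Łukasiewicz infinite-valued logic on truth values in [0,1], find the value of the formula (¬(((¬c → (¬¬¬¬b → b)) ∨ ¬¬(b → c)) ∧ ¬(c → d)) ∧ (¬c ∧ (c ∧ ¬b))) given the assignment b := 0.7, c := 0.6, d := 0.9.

0.30

¬c: Łukasiewicz ¬ gives 1 − 0.6 = 0.4
¬b: Łukasiewicz ¬ gives 1 − 0.7 = 0.3
¬¬b: Łukasiewicz ¬ gives 1 − 0.3 = 0.7
¬¬¬b: Łukasiewicz ¬ gives 1 − 0.7 = 0.3
¬¬¬¬b: Łukasiewicz ¬ gives 1 − 0.3 = 0.7
(¬¬¬¬b → b): min(1, 1 − 0.7 + 0.7) = 1
(¬c → (¬¬¬¬b → b)): min(1, 1 − 0.4 + 1) = 1
(b → c): min(1, 1 − 0.7 + 0.6) = 0.9
¬(b → c): Łukasiewicz ¬ gives 1 − 0.9 = 0.1
¬¬(b → c): Łukasiewicz ¬ gives 1 − 0.1 = 0.9
((¬c → (¬¬¬¬b → b)) ∨ ¬¬(b → c)) = max(1, 0.9) = 1
(c → d): min(1, 1 − 0.6 + 0.9) = 1
¬(c → d): Łukasiewicz ¬ gives 1 − 1 = 0
(((¬c → (¬¬¬¬b → b)) ∨ ¬¬(b → c)) ∧ ¬(c → d)) = min(1, 0) = 0
¬(((¬c → (¬¬¬¬b → b)) ∨ ¬¬(b → c)) ∧ ¬(c → d)): Łukasiewicz ¬ gives 1 − 0 = 1
¬c: Łukasiewicz ¬ gives 1 − 0.6 = 0.4
¬b: Łukasiewicz ¬ gives 1 − 0.7 = 0.3
(c ∧ ¬b) = min(0.6, 0.3) = 0.3
(¬c ∧ (c ∧ ¬b)) = min(0.4, 0.3) = 0.3
(¬(((¬c → (¬¬¬¬b → b)) ∨ ¬¬(b → c)) ∧ ¬(c → d)) ∧ (¬c ∧ (c ∧ ¬b))) = min(1, 0.3) = 0.3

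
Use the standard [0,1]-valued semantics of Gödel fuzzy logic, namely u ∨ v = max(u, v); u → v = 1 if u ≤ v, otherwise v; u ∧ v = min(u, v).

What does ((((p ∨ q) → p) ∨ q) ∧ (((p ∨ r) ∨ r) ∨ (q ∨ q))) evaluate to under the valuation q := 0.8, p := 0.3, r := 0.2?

0.80

(p ∨ q) = max(0.3, 0.8) = 0.8
((p ∨ q) → p): 0.8 > 0.3, so result = 0.3
(((p ∨ q) → p) ∨ q) = max(0.3, 0.8) = 0.8
(p ∨ r) = max(0.3, 0.2) = 0.3
((p ∨ r) ∨ r) = max(0.3, 0.2) = 0.3
(q ∨ q) = max(0.8, 0.8) = 0.8
(((p ∨ r) ∨ r) ∨ (q ∨ q)) = max(0.3, 0.8) = 0.8
((((p ∨ q) → p) ∨ q) ∧ (((p ∨ r) ∨ r) ∨ (q ∨ q))) = min(0.8, 0.8) = 0.8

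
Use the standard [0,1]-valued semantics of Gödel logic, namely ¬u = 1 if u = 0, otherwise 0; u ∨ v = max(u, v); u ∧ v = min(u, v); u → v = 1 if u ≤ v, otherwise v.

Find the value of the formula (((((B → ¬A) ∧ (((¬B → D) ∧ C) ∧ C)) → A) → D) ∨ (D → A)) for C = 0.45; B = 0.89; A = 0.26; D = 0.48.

0.48

¬A: Gödel ¬ of 0.26 = 0 (operand ≠ 0)
(B → ¬A): 0.89 > 0, so result = 0
¬B: Gödel ¬ of 0.89 = 0 (operand ≠ 0)
(¬B → D): 0 ≤ 0.48, so result = 1
((¬B → D) ∧ C) = min(1, 0.45) = 0.45
(((¬B → D) ∧ C) ∧ C) = min(0.45, 0.45) = 0.45
((B → ¬A) ∧ (((¬B → D) ∧ C) ∧ C)) = min(0, 0.45) = 0
(((B → ¬A) ∧ (((¬B → D) ∧ C) ∧ C)) → A): 0 ≤ 0.26, so result = 1
((((B → ¬A) ∧ (((¬B → D) ∧ C) ∧ C)) → A) → D): 1 > 0.48, so result = 0.48
(D → A): 0.48 > 0.26, so result = 0.26
(((((B → ¬A) ∧ (((¬B → D) ∧ C) ∧ C)) → A) → D) ∨ (D → A)) = max(0.48, 0.26) = 0.48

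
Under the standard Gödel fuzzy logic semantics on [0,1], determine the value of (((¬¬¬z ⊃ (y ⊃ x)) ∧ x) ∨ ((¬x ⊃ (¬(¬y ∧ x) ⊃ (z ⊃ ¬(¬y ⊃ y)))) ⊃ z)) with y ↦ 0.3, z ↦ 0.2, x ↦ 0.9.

¬z: Gödel ¬ of 0.2 = 0 (operand ≠ 0)
¬¬z: Gödel ¬ of 0 = 1 (operand is 0)
¬¬¬z: Gödel ¬ of 1 = 0 (operand ≠ 0)
(y ⊃ x): 0.3 ≤ 0.9, so result = 1
(¬¬¬z ⊃ (y ⊃ x)): 0 ≤ 1, so result = 1
((¬¬¬z ⊃ (y ⊃ x)) ∧ x) = min(1, 0.9) = 0.9
¬x: Gödel ¬ of 0.9 = 0 (operand ≠ 0)
¬y: Gödel ¬ of 0.3 = 0 (operand ≠ 0)
(¬y ∧ x) = min(0, 0.9) = 0
¬(¬y ∧ x): Gödel ¬ of 0 = 1 (operand is 0)
¬y: Gödel ¬ of 0.3 = 0 (operand ≠ 0)
(¬y ⊃ y): 0 ≤ 0.3, so result = 1
¬(¬y ⊃ y): Gödel ¬ of 1 = 0 (operand ≠ 0)
(z ⊃ ¬(¬y ⊃ y)): 0.2 > 0, so result = 0
(¬(¬y ∧ x) ⊃ (z ⊃ ¬(¬y ⊃ y))): 1 > 0, so result = 0
(¬x ⊃ (¬(¬y ∧ x) ⊃ (z ⊃ ¬(¬y ⊃ y)))): 0 ≤ 0, so result = 1
((¬x ⊃ (¬(¬y ∧ x) ⊃ (z ⊃ ¬(¬y ⊃ y)))) ⊃ z): 1 > 0.2, so result = 0.2
(((¬¬¬z ⊃ (y ⊃ x)) ∧ x) ∨ ((¬x ⊃ (¬(¬y ∧ x) ⊃ (z ⊃ ¬(¬y ⊃ y)))) ⊃ z)) = max(0.9, 0.2) = 0.9

0.90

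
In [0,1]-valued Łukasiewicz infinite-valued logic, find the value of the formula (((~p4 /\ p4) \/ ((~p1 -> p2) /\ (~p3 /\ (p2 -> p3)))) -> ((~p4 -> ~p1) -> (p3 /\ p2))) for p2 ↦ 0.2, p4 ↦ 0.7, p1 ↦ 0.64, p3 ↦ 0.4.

0.60

~p4: Łukasiewicz ¬ gives 1 − 0.7 = 0.3
(~p4 /\ p4) = min(0.3, 0.7) = 0.3
~p1: Łukasiewicz ¬ gives 1 − 0.64 = 0.36
(~p1 -> p2): min(1, 1 − 0.36 + 0.2) = 0.84
~p3: Łukasiewicz ¬ gives 1 − 0.4 = 0.6
(p2 -> p3): min(1, 1 − 0.2 + 0.4) = 1
(~p3 /\ (p2 -> p3)) = min(0.6, 1) = 0.6
((~p1 -> p2) /\ (~p3 /\ (p2 -> p3))) = min(0.84, 0.6) = 0.6
((~p4 /\ p4) \/ ((~p1 -> p2) /\ (~p3 /\ (p2 -> p3)))) = max(0.3, 0.6) = 0.6
~p4: Łukasiewicz ¬ gives 1 − 0.7 = 0.3
~p1: Łukasiewicz ¬ gives 1 − 0.64 = 0.36
(~p4 -> ~p1): min(1, 1 − 0.3 + 0.36) = 1
(p3 /\ p2) = min(0.4, 0.2) = 0.2
((~p4 -> ~p1) -> (p3 /\ p2)): min(1, 1 − 1 + 0.2) = 0.2
(((~p4 /\ p4) \/ ((~p1 -> p2) /\ (~p3 /\ (p2 -> p3)))) -> ((~p4 -> ~p1) -> (p3 /\ p2))): min(1, 1 − 0.6 + 0.2) = 0.6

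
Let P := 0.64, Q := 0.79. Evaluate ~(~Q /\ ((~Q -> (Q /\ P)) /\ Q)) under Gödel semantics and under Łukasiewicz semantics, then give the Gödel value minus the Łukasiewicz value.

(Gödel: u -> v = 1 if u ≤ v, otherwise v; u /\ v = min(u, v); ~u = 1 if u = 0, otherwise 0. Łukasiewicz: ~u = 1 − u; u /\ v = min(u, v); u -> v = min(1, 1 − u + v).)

Gödel evaluation:
  ~Q: Gödel ¬ of 0.79 = 0 (operand ≠ 0)
  ~Q: Gödel ¬ of 0.79 = 0 (operand ≠ 0)
  (Q /\ P) = min(0.79, 0.64) = 0.64
  (~Q -> (Q /\ P)): 0 ≤ 0.64, so result = 1
  ((~Q -> (Q /\ P)) /\ Q) = min(1, 0.79) = 0.79
  (~Q /\ ((~Q -> (Q /\ P)) /\ Q)) = min(0, 0.79) = 0
  ~(~Q /\ ((~Q -> (Q /\ P)) /\ Q)): Gödel ¬ of 0 = 1 (operand is 0)
  Gödel value = 1
Łukasiewicz evaluation:
  ~Q: Łukasiewicz ¬ gives 1 − 0.79 = 0.21
  ~Q: Łukasiewicz ¬ gives 1 − 0.79 = 0.21
  (Q /\ P) = min(0.79, 0.64) = 0.64
  (~Q -> (Q /\ P)): min(1, 1 − 0.21 + 0.64) = 1
  ((~Q -> (Q /\ P)) /\ Q) = min(1, 0.79) = 0.79
  (~Q /\ ((~Q -> (Q /\ P)) /\ Q)) = min(0.21, 0.79) = 0.21
  ~(~Q /\ ((~Q -> (Q /\ P)) /\ Q)): Łukasiewicz ¬ gives 1 − 0.21 = 0.79
  Łukasiewicz value = 0.79
Difference: 1 − 0.79 = 0.21

0.21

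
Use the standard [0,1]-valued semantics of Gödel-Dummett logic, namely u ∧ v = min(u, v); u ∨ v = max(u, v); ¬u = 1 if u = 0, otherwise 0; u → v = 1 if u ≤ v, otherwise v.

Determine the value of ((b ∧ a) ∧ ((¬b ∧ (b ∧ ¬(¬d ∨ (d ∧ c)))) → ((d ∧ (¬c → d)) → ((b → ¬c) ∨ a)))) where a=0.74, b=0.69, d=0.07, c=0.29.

0.69

(b ∧ a) = min(0.69, 0.74) = 0.69
¬b: Gödel ¬ of 0.69 = 0 (operand ≠ 0)
¬d: Gödel ¬ of 0.07 = 0 (operand ≠ 0)
(d ∧ c) = min(0.07, 0.29) = 0.07
(¬d ∨ (d ∧ c)) = max(0, 0.07) = 0.07
¬(¬d ∨ (d ∧ c)): Gödel ¬ of 0.07 = 0 (operand ≠ 0)
(b ∧ ¬(¬d ∨ (d ∧ c))) = min(0.69, 0) = 0
(¬b ∧ (b ∧ ¬(¬d ∨ (d ∧ c)))) = min(0, 0) = 0
¬c: Gödel ¬ of 0.29 = 0 (operand ≠ 0)
(¬c → d): 0 ≤ 0.07, so result = 1
(d ∧ (¬c → d)) = min(0.07, 1) = 0.07
¬c: Gödel ¬ of 0.29 = 0 (operand ≠ 0)
(b → ¬c): 0.69 > 0, so result = 0
((b → ¬c) ∨ a) = max(0, 0.74) = 0.74
((d ∧ (¬c → d)) → ((b → ¬c) ∨ a)): 0.07 ≤ 0.74, so result = 1
((¬b ∧ (b ∧ ¬(¬d ∨ (d ∧ c)))) → ((d ∧ (¬c → d)) → ((b → ¬c) ∨ a))): 0 ≤ 1, so result = 1
((b ∧ a) ∧ ((¬b ∧ (b ∧ ¬(¬d ∨ (d ∧ c)))) → ((d ∧ (¬c → d)) → ((b → ¬c) ∨ a)))) = min(0.69, 1) = 0.69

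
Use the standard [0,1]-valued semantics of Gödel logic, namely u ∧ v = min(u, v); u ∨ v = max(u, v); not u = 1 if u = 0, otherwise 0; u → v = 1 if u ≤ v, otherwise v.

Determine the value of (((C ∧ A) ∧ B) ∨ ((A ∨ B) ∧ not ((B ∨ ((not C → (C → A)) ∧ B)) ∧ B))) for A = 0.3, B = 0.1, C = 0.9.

(C ∧ A) = min(0.9, 0.3) = 0.3
((C ∧ A) ∧ B) = min(0.3, 0.1) = 0.1
(A ∨ B) = max(0.3, 0.1) = 0.3
not C: Gödel ¬ of 0.9 = 0 (operand ≠ 0)
(C → A): 0.9 > 0.3, so result = 0.3
(not C → (C → A)): 0 ≤ 0.3, so result = 1
((not C → (C → A)) ∧ B) = min(1, 0.1) = 0.1
(B ∨ ((not C → (C → A)) ∧ B)) = max(0.1, 0.1) = 0.1
((B ∨ ((not C → (C → A)) ∧ B)) ∧ B) = min(0.1, 0.1) = 0.1
not ((B ∨ ((not C → (C → A)) ∧ B)) ∧ B): Gödel ¬ of 0.1 = 0 (operand ≠ 0)
((A ∨ B) ∧ not ((B ∨ ((not C → (C → A)) ∧ B)) ∧ B)) = min(0.3, 0) = 0
(((C ∧ A) ∧ B) ∨ ((A ∨ B) ∧ not ((B ∨ ((not C → (C → A)) ∧ B)) ∧ B))) = max(0.1, 0) = 0.1

0.10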